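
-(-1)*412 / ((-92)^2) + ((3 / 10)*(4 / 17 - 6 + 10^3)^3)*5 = 15325731567058631 / 10395908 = 1474208079.47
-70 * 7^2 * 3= -10290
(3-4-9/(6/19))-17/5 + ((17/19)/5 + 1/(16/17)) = -48121/1520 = -31.66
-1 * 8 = -8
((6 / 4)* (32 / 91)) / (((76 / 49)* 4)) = 21 / 247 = 0.09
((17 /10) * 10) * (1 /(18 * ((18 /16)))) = 68 /81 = 0.84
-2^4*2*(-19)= 608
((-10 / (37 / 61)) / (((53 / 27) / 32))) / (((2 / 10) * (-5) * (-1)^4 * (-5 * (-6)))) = 17568 / 1961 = 8.96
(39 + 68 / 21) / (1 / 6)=1774 / 7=253.43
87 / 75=29 / 25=1.16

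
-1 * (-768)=768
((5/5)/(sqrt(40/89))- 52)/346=-26/173+ sqrt(890)/6920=-0.15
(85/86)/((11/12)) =510/473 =1.08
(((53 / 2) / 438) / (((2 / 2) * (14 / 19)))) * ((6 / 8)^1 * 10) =5035 / 8176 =0.62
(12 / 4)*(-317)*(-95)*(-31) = -2800695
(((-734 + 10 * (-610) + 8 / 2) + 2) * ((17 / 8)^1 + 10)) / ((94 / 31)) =-5132949 / 188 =-27302.92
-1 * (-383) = 383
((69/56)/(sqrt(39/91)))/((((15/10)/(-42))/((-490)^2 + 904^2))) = -12159134*sqrt(21) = -55720151.94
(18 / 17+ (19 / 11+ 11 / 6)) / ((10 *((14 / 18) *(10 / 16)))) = 31098 / 32725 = 0.95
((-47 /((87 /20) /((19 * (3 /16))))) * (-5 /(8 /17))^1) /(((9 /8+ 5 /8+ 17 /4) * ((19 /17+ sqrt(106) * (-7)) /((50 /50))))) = -153555815 * sqrt(106) /1671185088 - 24517315 /1671185088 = -0.96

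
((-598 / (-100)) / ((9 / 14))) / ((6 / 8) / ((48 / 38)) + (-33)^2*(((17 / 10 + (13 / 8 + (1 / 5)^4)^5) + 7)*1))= 261625000000000000000 / 615239444712856756387293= 0.00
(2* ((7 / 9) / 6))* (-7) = -1.81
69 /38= 1.82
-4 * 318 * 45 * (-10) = 572400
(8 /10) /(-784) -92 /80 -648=-159042 /245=-649.15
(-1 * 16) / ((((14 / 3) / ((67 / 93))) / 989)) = -530104 / 217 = -2442.88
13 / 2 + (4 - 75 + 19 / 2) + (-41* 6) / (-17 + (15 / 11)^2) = -38.75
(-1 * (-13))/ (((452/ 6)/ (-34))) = -663/ 113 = -5.87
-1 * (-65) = 65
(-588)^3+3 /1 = -203297469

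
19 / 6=3.17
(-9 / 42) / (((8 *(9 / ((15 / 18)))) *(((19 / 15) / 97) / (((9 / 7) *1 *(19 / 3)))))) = -2425 / 1568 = -1.55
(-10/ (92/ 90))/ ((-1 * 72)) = 25/ 184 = 0.14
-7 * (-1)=7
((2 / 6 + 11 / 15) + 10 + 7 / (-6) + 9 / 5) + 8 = 197 / 10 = 19.70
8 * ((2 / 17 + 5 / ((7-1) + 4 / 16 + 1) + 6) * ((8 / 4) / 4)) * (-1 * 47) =-630928 / 493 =-1279.77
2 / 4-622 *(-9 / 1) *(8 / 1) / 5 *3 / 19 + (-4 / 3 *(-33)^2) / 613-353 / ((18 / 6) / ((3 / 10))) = 1377.06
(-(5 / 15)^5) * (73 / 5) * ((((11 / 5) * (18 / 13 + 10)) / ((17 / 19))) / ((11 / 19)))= -3900244 / 1342575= -2.91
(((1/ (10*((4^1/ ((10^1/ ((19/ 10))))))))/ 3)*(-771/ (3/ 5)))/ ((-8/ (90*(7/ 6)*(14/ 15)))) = 314825/ 456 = 690.41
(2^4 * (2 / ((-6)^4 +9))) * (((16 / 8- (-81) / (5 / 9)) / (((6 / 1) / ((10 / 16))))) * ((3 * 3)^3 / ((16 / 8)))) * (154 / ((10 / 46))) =97480.73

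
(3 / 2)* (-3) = -9 / 2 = -4.50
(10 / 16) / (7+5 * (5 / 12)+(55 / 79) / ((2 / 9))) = 1185 / 23162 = 0.05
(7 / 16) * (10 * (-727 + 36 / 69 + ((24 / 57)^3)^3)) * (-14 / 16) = 1320987485519483915 / 474996291130688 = 2781.05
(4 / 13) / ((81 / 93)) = 124 / 351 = 0.35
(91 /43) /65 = 7 /215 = 0.03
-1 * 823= -823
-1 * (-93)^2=-8649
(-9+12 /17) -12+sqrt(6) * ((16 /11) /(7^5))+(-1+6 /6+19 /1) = -1.29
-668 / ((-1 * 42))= 334 / 21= 15.90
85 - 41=44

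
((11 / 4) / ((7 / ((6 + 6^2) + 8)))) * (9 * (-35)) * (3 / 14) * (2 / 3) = -12375 / 14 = -883.93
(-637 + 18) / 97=-6.38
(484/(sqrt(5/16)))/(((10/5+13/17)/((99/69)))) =449.32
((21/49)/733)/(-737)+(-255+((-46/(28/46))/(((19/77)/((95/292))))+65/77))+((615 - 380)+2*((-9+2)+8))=-128967795093/1104211724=-116.80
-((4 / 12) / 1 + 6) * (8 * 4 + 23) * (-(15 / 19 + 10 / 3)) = 12925 / 9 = 1436.11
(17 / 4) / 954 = 17 / 3816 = 0.00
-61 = -61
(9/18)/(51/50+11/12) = 150/581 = 0.26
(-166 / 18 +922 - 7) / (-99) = -8152 / 891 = -9.15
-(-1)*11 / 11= 1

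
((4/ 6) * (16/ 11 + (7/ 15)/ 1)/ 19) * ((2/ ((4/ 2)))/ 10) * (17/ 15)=5389/ 705375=0.01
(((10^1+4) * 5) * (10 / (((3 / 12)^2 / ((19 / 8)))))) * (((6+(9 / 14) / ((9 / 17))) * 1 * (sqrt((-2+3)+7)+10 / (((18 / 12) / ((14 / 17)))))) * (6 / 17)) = 563415.46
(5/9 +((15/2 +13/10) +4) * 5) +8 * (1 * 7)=1085/9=120.56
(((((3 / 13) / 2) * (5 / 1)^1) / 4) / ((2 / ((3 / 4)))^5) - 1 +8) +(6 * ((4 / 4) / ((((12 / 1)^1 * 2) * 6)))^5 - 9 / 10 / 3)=4494886132007 / 670771445760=6.70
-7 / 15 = -0.47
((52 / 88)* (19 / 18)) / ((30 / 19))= 4693 / 11880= 0.40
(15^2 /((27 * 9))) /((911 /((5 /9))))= 125 /221373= 0.00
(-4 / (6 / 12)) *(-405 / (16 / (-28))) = -5670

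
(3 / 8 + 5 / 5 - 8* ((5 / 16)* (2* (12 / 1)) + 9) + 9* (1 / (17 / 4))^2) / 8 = -16.27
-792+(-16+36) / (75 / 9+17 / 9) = -18171 / 23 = -790.04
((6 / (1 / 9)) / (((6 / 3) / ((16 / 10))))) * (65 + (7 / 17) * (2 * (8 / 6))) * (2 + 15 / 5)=242712 / 17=14277.18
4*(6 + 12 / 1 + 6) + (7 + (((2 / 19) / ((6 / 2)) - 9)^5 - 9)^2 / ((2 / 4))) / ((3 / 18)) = 4857401263454614294372917838 / 120677777152297083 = 40251000458.22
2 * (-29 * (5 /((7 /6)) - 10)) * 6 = 1988.57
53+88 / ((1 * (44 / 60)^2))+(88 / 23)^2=1345791 / 5819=231.28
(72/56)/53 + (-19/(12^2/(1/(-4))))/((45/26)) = 208277/4808160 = 0.04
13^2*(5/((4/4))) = 845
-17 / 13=-1.31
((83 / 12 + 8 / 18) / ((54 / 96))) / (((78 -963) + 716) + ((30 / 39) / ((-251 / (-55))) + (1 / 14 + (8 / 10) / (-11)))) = -0.08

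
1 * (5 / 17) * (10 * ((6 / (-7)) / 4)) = -75 / 119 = -0.63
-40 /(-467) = 40 /467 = 0.09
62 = 62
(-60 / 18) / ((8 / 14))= -35 / 6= -5.83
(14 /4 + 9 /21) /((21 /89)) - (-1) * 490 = 148955 /294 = 506.65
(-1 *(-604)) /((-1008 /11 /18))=-1661 /14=-118.64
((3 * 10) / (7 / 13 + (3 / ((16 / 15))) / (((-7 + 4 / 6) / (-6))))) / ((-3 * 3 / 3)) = -19760 / 6329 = -3.12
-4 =-4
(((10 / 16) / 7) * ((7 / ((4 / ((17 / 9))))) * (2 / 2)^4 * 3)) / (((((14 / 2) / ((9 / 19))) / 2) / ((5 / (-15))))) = -85 / 2128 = -0.04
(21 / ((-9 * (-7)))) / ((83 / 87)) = 29 / 83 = 0.35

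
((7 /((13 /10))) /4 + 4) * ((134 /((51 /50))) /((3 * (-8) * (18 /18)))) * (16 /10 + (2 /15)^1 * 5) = -46565 /702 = -66.33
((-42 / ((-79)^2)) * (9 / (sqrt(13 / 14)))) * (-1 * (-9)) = -3402 * sqrt(182) / 81133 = -0.57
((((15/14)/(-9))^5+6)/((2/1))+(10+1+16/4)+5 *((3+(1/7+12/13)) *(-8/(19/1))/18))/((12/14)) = 1131403595869/55338401664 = 20.45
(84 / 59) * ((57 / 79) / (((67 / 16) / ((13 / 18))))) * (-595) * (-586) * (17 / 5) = 65590126784 / 312287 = 210031.56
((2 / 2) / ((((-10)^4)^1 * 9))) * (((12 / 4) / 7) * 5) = 1 / 42000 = 0.00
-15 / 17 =-0.88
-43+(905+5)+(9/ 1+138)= 1014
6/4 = 3/2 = 1.50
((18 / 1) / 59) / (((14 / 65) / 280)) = 396.61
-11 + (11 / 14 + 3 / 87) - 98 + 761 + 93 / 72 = 654.11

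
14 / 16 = 7 / 8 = 0.88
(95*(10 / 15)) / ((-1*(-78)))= 95 / 117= 0.81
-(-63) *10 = 630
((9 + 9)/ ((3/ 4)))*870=20880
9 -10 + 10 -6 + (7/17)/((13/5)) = 698/221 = 3.16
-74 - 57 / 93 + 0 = -2313 / 31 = -74.61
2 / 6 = 1 / 3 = 0.33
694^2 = 481636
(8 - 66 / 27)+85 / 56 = 3565 / 504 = 7.07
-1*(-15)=15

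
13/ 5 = 2.60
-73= -73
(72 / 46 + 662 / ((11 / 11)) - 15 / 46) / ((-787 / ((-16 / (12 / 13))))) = 793234 / 54303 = 14.61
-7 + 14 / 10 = -28 / 5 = -5.60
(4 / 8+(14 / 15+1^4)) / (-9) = -73 / 270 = -0.27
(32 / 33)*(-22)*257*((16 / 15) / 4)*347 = -22829824 / 45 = -507329.42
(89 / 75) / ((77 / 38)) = 3382 / 5775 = 0.59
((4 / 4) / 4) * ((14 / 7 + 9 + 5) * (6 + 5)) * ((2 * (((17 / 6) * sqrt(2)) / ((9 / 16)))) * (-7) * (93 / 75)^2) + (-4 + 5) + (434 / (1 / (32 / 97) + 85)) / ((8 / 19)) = 35801 / 2817 - 80508736 * sqrt(2) / 16875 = -6734.35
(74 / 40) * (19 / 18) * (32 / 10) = 1406 / 225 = 6.25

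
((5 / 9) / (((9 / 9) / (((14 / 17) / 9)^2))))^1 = 980 / 210681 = 0.00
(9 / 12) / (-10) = -3 / 40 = -0.08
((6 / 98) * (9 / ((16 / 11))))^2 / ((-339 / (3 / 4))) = -88209 / 277824512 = -0.00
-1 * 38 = -38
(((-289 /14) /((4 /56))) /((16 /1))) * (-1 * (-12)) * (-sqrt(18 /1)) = 2601 * sqrt(2) /4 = 919.59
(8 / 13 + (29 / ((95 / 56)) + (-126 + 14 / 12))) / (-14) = 793783 / 103740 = 7.65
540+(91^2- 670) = 8151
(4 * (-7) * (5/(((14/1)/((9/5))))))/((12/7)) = -10.50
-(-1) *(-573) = -573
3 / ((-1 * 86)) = -3 / 86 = -0.03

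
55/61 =0.90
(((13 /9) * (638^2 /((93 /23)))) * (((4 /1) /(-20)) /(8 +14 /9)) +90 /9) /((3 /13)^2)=-10250378632 /179955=-56960.79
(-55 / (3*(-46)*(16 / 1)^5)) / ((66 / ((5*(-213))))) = -1775 / 289406976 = -0.00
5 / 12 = 0.42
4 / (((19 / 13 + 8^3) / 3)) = 52 / 2225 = 0.02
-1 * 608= -608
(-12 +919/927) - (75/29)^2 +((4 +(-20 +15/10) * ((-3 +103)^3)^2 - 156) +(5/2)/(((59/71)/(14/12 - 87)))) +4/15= -17018820810393417945209/919936260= -18500000000427.66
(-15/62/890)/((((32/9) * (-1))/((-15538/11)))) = -209763/1942336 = -0.11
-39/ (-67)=39/ 67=0.58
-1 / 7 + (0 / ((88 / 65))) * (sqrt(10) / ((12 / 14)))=-1 / 7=-0.14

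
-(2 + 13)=-15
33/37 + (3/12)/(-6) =0.85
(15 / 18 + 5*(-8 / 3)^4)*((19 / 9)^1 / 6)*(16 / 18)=1561610 / 19683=79.34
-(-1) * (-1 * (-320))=320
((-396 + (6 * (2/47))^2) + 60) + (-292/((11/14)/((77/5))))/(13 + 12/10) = -115900424/156839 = -738.98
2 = 2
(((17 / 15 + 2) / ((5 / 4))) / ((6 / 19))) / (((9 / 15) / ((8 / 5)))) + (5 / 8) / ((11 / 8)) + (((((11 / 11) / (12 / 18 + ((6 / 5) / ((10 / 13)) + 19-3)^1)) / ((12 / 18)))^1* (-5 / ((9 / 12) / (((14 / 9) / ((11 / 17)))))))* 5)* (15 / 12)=135790406 / 10149975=13.38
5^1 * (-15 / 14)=-75 / 14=-5.36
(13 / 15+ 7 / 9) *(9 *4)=296 / 5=59.20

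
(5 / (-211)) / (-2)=5 / 422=0.01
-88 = -88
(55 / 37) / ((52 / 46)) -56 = -52607 / 962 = -54.69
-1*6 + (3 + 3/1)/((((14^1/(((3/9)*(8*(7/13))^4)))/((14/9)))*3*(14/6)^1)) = 1267562/257049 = 4.93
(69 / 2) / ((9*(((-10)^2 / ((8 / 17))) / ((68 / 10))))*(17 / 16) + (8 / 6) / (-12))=19872 / 172061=0.12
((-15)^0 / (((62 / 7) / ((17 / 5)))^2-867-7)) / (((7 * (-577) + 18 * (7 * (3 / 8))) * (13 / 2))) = 8092 / 182078523471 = 0.00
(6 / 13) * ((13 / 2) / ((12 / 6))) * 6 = 9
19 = 19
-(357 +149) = -506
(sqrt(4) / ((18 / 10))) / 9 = 10 / 81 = 0.12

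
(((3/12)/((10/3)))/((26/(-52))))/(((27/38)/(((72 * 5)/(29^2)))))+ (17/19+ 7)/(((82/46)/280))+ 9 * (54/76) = 1633072475/1310278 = 1246.36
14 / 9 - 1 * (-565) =5099 / 9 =566.56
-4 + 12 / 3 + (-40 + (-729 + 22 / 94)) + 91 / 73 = -2633359 / 3431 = -767.52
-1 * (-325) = 325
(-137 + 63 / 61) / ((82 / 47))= -194909 / 2501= -77.93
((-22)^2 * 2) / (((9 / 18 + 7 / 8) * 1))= 704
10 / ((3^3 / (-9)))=-10 / 3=-3.33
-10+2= -8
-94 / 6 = -47 / 3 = -15.67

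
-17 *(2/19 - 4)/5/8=629/380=1.66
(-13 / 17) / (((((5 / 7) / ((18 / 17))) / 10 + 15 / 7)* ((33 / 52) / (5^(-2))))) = -56784 / 2603975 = -0.02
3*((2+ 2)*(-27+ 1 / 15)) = -1616 / 5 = -323.20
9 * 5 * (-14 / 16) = -315 / 8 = -39.38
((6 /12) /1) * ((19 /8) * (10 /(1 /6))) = 285 /4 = 71.25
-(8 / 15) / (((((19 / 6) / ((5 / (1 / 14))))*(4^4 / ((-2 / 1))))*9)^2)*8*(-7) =1715 / 155952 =0.01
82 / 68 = 41 / 34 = 1.21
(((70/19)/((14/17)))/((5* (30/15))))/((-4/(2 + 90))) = -391/38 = -10.29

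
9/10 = 0.90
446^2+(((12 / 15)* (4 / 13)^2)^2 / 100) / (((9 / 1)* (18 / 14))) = 287612768729668 / 1445900625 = 198916.00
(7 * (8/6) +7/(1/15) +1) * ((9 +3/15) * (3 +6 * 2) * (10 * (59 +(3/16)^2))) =300673135/32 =9396035.47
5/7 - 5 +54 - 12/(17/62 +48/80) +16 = 98620/1897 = 51.99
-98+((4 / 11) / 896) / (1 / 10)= -120731 / 1232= -98.00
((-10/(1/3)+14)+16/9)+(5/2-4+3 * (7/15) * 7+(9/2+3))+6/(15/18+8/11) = 25133/4635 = 5.42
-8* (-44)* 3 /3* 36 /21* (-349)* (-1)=1474176 /7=210596.57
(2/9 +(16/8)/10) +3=154/45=3.42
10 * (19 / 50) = 19 / 5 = 3.80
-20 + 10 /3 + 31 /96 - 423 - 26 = -14891 /32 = -465.34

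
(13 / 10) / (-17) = -13 / 170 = -0.08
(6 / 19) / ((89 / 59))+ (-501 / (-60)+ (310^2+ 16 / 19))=3250419957 / 33820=96109.40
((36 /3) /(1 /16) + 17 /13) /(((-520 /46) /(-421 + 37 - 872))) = 18148886 /845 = 21477.97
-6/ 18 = -1/ 3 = -0.33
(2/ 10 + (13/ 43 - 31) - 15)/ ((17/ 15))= -29346/ 731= -40.15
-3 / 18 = -1 / 6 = -0.17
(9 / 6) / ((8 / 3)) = 9 / 16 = 0.56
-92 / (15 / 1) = -6.13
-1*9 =-9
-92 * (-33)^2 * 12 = -1202256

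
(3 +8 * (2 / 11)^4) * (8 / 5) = 352408 / 73205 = 4.81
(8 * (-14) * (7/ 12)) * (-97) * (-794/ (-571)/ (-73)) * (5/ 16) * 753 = -2368110955/ 83366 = -28406.20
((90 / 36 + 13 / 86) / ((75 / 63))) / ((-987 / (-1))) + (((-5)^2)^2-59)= 566.00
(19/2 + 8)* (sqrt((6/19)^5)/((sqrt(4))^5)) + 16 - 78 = -62 + 315* sqrt(114)/109744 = -61.97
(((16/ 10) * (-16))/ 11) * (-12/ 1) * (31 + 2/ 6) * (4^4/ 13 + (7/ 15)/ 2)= 187001344/ 10725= 17436.02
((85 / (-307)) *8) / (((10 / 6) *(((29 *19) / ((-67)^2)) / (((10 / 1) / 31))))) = -18315120 / 5243867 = -3.49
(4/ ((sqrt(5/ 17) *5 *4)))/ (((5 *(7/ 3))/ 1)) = 3 *sqrt(85)/ 875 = 0.03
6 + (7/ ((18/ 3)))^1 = 43/ 6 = 7.17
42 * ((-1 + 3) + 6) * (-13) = -4368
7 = 7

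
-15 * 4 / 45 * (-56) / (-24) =-28 / 9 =-3.11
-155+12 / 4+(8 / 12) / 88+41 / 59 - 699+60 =-6154837 / 7788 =-790.30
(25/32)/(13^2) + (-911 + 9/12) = -910.25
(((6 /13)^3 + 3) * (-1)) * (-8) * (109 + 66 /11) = 6262440 /2197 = 2850.45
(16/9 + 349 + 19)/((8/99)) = 4576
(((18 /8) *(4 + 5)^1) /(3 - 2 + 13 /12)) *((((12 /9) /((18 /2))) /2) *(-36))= -25.92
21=21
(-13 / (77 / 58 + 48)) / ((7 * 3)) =-754 / 60081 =-0.01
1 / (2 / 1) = 1 / 2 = 0.50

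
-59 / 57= -1.04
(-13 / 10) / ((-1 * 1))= 13 / 10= 1.30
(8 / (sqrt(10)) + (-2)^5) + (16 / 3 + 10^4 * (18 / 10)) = 4 * sqrt(10) / 5 + 53920 / 3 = 17975.86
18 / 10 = 9 / 5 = 1.80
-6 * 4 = -24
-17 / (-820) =17 / 820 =0.02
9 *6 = 54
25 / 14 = 1.79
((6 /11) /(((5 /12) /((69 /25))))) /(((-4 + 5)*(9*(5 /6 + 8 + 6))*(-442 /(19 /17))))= -31464 /459762875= -0.00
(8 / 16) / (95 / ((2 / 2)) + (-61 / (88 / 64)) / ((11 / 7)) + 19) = 121 / 20756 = 0.01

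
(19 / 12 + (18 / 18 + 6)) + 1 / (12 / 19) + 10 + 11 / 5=671 / 30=22.37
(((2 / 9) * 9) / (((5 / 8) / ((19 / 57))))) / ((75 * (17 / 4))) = 64 / 19125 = 0.00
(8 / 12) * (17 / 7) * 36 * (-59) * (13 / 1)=-312936 / 7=-44705.14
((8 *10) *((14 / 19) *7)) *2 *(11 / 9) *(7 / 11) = 109760 / 171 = 641.87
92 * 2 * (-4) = -736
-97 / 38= -2.55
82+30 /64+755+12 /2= 26991 /32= 843.47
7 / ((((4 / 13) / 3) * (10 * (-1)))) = -273 / 40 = -6.82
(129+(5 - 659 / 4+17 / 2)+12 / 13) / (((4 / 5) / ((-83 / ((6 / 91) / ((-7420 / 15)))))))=-1195230295 / 72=-16600420.76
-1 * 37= -37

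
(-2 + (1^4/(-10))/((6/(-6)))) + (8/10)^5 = -9827/6250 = -1.57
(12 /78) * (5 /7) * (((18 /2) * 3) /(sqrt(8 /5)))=135 * sqrt(10) /182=2.35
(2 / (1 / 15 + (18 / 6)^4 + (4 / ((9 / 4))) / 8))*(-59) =-45 / 31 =-1.45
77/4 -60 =-163/4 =-40.75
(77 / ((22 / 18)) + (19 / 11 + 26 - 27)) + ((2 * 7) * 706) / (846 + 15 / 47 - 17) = 16216803 / 214379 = 75.65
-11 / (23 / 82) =-902 / 23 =-39.22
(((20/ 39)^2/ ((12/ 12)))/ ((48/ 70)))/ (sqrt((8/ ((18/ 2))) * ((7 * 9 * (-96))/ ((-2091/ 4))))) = 125 * sqrt(4879)/ 73008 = 0.12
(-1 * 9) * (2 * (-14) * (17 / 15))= 1428 / 5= 285.60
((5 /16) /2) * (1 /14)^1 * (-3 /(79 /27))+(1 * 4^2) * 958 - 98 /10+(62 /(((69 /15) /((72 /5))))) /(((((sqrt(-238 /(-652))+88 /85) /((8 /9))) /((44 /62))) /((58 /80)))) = 104673086862354769 /6775743011520 - 14750560 * sqrt(38794) /38289687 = 15372.33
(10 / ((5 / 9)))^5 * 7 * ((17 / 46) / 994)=8030664 / 1633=4917.74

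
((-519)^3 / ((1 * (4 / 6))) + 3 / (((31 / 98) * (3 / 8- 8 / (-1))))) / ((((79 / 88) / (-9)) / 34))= 11728269189509400 / 164083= 71477661851.07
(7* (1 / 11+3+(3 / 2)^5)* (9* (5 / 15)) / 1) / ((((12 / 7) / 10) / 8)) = 921445 / 88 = 10470.97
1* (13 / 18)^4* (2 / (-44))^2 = 28561 / 50808384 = 0.00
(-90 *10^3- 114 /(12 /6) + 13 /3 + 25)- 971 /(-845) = -90026.52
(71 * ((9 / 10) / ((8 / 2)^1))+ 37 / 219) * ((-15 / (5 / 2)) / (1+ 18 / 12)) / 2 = -141421 / 7300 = -19.37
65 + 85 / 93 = 6130 / 93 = 65.91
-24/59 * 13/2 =-156/59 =-2.64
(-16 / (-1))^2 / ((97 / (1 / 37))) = 256 / 3589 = 0.07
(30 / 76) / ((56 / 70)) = 75 / 152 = 0.49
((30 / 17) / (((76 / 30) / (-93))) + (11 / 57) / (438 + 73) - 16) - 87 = -83079215 / 495159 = -167.78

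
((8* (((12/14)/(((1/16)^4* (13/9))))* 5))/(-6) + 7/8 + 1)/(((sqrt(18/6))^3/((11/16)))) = -692055155* sqrt(3)/34944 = -34302.73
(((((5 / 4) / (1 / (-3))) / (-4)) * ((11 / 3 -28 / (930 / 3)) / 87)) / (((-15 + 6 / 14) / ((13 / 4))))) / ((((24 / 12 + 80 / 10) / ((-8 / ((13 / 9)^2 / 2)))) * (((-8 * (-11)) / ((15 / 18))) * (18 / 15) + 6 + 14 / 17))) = 74835 / 1516131136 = 0.00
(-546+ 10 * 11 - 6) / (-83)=442 / 83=5.33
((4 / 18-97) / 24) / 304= -871 / 65664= -0.01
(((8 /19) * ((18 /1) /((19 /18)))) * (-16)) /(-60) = 3456 /1805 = 1.91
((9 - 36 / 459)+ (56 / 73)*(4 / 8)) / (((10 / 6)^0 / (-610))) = -21132230 / 3723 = -5676.13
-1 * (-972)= 972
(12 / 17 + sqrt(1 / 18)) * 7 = 6.59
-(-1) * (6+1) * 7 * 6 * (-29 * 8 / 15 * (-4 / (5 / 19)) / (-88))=-785.43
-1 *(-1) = 1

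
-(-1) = 1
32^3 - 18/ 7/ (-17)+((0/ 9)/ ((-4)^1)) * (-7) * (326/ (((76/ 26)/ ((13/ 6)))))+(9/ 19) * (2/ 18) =74088909/ 2261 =32768.20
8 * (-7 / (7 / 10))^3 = -8000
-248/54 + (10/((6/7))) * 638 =200846/27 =7438.74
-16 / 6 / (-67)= 8 / 201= 0.04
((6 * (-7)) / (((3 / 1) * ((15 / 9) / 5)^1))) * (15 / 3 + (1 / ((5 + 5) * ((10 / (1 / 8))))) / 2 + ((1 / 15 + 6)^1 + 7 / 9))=-1193983 / 2400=-497.49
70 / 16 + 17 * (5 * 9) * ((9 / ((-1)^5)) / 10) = -5473 / 8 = -684.12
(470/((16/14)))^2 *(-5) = -13530125/16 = -845632.81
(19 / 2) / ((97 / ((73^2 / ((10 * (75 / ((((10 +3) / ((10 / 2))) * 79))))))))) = 103984777 / 727500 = 142.93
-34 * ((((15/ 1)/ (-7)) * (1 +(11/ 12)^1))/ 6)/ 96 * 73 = 142715/ 8064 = 17.70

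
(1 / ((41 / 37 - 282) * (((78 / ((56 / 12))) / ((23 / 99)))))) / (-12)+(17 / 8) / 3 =2046507937 / 2889170856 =0.71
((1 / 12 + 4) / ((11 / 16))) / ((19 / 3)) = 196 / 209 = 0.94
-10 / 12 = -5 / 6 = -0.83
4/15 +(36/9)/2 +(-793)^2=9432769/15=628851.27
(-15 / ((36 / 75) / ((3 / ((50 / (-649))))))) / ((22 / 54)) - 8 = 23831 / 8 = 2978.88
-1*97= -97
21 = 21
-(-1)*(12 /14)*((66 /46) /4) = 99 /322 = 0.31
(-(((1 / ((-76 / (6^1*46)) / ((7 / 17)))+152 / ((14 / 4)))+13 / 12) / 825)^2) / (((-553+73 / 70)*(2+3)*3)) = 2179489225 / 6637249042195464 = 0.00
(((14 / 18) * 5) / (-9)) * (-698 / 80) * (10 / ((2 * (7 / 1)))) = 1745 / 648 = 2.69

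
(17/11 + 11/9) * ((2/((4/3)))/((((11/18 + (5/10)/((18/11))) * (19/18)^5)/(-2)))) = -2070966528/299607979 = -6.91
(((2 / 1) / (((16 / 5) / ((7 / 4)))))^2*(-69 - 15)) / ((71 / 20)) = -128625 / 4544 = -28.31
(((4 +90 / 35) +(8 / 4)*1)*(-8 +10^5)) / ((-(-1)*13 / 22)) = 131989440 / 91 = 1450433.41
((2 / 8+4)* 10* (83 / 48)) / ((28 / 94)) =331585 / 1344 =246.72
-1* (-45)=45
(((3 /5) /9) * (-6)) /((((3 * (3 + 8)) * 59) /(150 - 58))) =-184 /9735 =-0.02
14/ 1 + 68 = 82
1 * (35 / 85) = 7 / 17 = 0.41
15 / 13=1.15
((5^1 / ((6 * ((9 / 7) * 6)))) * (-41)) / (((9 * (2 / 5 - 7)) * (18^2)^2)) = 0.00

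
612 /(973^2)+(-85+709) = 590759508 /946729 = 624.00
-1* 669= -669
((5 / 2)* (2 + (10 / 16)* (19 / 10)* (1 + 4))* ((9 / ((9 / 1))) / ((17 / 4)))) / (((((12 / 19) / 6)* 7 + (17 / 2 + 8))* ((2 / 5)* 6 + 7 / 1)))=12065 / 418676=0.03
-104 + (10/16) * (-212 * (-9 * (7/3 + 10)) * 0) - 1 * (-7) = -97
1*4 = 4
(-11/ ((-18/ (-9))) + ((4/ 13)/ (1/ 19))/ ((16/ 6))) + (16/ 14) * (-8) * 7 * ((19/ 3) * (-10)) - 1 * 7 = 157678/ 39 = 4043.03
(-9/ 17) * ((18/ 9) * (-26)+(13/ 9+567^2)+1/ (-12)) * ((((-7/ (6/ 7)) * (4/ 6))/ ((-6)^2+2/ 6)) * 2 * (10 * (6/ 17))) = 333539570/ 1853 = 179999.77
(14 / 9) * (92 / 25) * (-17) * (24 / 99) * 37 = -6481216 / 7425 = -872.89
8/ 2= 4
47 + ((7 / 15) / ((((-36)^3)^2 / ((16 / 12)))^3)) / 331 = 1015420471390585795377777963171847 / 21604690880650761603782509854720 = 47.00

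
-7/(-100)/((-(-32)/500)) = 35/32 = 1.09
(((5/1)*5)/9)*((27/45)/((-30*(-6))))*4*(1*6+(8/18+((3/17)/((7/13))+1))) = 8324/28917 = 0.29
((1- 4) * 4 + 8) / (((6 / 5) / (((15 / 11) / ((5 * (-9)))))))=10 / 99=0.10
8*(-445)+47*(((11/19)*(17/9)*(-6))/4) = -414629/114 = -3637.10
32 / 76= 8 / 19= 0.42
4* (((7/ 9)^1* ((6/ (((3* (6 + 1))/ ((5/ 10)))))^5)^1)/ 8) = 1/ 43218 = 0.00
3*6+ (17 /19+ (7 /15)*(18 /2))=2194 /95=23.09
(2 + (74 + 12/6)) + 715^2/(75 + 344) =543907/419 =1298.11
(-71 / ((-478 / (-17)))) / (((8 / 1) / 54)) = -32589 / 1912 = -17.04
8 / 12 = 2 / 3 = 0.67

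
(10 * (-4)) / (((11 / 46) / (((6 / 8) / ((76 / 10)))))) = -3450 / 209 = -16.51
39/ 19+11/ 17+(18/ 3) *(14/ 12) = 3133/ 323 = 9.70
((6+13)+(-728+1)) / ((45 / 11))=-2596 / 15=-173.07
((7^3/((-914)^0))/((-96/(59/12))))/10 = -20237/11520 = -1.76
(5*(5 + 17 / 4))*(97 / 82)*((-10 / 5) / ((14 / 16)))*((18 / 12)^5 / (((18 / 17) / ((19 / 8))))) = -156498345 / 73472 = -2130.04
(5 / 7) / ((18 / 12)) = 0.48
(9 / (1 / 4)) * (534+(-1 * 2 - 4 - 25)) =18108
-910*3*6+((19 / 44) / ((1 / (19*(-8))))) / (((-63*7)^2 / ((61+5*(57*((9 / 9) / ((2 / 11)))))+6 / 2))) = -35042764523 / 2139291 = -16380.55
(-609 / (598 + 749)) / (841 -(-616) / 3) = -609 / 1409411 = -0.00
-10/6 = -5/3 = -1.67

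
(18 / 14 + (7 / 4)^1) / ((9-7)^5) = 85 / 896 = 0.09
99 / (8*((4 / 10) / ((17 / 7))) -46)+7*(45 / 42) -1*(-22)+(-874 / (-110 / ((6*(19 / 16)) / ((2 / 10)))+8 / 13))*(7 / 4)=645.93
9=9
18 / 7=2.57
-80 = -80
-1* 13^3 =-2197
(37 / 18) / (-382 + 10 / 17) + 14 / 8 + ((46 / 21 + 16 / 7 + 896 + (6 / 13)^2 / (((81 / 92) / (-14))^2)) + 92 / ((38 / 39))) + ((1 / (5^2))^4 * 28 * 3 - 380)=55654454085049413821 / 83003978728125000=670.50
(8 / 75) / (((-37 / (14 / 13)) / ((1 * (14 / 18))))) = -0.00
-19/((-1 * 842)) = 19/842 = 0.02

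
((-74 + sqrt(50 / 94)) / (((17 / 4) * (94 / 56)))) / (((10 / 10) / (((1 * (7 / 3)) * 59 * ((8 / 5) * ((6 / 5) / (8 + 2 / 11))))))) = -331.80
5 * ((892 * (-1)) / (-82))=2230 / 41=54.39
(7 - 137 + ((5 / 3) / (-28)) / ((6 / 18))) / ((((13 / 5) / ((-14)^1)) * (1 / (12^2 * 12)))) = 15746400 / 13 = 1211261.54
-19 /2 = -9.50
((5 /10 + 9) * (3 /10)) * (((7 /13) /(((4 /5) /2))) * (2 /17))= 399 /884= 0.45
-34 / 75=-0.45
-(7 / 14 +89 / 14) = -48 / 7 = -6.86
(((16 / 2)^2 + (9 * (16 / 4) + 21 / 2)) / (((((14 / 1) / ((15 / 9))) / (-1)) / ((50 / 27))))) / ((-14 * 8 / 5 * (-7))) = -138125 / 889056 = -0.16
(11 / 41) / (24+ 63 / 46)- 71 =-3396631 / 47847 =-70.99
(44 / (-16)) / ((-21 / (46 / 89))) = 0.07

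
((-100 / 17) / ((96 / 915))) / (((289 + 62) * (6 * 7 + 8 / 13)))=-7625 / 2034288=-0.00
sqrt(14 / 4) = sqrt(14) / 2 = 1.87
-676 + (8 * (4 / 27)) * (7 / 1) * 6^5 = 63836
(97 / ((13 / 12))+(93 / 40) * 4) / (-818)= -12849 / 106340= -0.12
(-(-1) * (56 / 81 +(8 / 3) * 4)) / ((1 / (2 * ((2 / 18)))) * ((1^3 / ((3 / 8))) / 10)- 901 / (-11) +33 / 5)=25300 / 199827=0.13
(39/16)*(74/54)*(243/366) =4329/1952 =2.22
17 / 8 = 2.12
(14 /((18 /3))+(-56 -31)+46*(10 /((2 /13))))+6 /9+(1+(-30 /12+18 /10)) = 29063 /10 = 2906.30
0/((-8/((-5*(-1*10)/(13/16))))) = 0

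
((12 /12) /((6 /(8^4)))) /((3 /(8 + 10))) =4096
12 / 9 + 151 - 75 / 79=35878 / 237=151.38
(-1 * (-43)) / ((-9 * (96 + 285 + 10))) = -43 / 3519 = -0.01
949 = 949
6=6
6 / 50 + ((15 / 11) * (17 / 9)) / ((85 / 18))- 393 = -107892 / 275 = -392.33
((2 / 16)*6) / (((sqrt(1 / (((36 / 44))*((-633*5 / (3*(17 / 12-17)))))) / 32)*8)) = 18*sqrt(53805) / 187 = 22.33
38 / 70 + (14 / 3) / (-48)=1123 / 2520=0.45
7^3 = 343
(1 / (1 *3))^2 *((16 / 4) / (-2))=-2 / 9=-0.22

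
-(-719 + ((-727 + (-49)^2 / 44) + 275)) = 49123 / 44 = 1116.43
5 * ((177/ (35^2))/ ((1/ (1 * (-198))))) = -35046/ 245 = -143.04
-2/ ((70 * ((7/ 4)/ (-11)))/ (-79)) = -3476/ 245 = -14.19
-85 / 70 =-1.21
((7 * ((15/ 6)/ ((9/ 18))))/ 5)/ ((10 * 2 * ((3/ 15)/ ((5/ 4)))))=35/ 16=2.19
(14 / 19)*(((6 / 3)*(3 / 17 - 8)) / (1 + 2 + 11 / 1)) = -14 / 17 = -0.82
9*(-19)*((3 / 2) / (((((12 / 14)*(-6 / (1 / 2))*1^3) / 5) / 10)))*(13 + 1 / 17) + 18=1108449 / 68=16300.72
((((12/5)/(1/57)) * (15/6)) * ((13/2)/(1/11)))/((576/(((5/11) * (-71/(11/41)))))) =-3595085/704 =-5106.65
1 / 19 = 0.05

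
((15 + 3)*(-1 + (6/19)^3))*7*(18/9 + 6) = -6696144/6859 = -976.26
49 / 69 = 0.71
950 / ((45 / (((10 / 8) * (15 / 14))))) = 2375 / 84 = 28.27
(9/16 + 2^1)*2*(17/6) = 14.52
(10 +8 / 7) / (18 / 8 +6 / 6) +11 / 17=4.08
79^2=6241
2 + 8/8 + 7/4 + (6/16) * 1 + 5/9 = 409/72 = 5.68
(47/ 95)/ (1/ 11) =5.44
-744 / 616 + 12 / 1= 831 / 77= 10.79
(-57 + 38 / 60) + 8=-1451 / 30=-48.37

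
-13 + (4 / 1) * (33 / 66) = -11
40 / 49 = 0.82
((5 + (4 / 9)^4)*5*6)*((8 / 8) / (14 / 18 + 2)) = 66122 / 1215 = 54.42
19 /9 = 2.11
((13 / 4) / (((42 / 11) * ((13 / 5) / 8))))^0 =1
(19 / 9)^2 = 361 / 81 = 4.46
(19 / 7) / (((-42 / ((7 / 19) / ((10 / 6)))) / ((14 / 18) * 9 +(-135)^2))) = -9116 / 35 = -260.46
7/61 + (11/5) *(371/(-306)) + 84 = 7601489/93330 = 81.45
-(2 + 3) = -5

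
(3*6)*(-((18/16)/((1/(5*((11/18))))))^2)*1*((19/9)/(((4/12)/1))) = -1347.07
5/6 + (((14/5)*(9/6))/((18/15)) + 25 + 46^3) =292096/3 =97365.33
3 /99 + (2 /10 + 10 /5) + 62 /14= 7691 /1155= 6.66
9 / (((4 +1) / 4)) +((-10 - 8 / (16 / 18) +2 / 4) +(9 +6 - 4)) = -3 / 10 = -0.30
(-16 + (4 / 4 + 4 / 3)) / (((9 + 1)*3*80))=-41 / 7200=-0.01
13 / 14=0.93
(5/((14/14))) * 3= 15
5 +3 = 8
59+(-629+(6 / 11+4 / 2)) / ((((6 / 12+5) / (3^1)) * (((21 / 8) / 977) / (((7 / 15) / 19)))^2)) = -280066933189 / 9828225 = -28496.19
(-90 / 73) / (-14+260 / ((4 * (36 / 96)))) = -135 / 17447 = -0.01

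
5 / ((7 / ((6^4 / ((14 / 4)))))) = 12960 / 49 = 264.49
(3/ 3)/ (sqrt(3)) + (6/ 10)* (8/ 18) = 4/ 15 + sqrt(3)/ 3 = 0.84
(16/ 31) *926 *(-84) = -1244544/ 31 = -40146.58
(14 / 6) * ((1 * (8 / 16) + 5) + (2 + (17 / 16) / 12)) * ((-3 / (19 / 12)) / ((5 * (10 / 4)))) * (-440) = 112189 / 95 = 1180.94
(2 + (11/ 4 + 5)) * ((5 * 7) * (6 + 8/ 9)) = 14105/ 6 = 2350.83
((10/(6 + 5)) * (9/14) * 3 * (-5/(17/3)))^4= 16815125390625/2936017137361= 5.73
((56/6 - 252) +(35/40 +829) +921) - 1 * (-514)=48533/24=2022.21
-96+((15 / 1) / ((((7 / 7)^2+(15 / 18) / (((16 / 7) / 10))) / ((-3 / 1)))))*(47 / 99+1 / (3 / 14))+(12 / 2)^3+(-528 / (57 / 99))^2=744782602728 / 885533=841055.73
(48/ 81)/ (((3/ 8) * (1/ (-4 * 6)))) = -1024/ 27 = -37.93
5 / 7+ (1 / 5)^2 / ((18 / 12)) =389 / 525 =0.74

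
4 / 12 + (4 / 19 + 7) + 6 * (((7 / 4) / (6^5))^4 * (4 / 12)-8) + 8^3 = 4192862999552540586547 / 8891777326233157632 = 471.54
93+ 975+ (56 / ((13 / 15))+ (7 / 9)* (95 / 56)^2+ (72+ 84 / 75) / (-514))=382139959301 / 336772800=1134.71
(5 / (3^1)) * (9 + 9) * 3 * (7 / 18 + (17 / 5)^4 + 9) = 1609003 / 125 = 12872.02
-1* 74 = -74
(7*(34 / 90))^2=14161 / 2025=6.99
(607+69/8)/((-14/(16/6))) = -117.26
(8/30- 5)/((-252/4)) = 71/945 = 0.08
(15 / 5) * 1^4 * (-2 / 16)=-3 / 8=-0.38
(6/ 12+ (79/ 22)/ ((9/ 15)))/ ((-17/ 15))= -1070/ 187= -5.72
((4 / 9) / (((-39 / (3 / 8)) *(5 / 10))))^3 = -1 / 1601613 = -0.00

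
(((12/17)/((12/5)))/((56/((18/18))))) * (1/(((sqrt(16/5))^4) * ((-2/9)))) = -1125/487424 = -0.00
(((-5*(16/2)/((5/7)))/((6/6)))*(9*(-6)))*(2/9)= 672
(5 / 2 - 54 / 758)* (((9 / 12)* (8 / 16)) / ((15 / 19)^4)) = 239920961 / 102330000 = 2.34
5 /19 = 0.26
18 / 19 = 0.95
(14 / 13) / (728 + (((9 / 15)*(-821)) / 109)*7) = 0.00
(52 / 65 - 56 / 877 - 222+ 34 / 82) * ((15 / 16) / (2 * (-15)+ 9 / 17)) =674991409 / 96077104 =7.03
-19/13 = -1.46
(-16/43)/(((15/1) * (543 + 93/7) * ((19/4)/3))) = -224/7953495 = -0.00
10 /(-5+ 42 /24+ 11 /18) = -72 /19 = -3.79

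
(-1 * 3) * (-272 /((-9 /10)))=-2720 /3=-906.67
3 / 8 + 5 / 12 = 19 / 24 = 0.79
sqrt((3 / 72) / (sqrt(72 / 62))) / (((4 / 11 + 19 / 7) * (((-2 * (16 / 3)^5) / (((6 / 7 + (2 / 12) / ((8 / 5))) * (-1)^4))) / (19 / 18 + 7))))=-515185 * 31^(1 / 4) / 21206401024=-0.00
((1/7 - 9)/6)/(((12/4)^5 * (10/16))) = -248/25515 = -0.01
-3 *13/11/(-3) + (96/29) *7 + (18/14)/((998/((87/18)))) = 108576221/4457068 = 24.36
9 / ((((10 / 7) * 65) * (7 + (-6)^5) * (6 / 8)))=-42 / 2524925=-0.00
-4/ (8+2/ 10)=-0.49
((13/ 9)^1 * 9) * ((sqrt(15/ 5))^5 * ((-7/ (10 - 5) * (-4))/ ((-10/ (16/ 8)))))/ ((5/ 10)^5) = -104832 * sqrt(3)/ 25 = -7262.97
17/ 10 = 1.70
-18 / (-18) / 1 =1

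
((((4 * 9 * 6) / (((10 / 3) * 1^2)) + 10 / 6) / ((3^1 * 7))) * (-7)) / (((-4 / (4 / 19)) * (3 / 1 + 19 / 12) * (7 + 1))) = 997 / 31350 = 0.03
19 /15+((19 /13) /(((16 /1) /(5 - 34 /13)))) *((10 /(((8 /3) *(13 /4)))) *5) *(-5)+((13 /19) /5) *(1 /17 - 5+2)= -922957951 /170311440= -5.42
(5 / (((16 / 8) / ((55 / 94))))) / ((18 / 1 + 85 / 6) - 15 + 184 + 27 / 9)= 33 / 4606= 0.01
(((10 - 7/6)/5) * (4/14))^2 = 2809/11025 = 0.25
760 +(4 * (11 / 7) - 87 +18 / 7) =4773 / 7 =681.86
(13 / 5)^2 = 169 / 25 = 6.76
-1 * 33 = -33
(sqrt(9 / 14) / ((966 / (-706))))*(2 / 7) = -353*sqrt(14) / 7889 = -0.17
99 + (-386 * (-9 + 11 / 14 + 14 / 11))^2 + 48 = 42567576052 / 5929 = 7179554.07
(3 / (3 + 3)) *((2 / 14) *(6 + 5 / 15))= 0.45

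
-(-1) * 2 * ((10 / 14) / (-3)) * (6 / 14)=-10 / 49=-0.20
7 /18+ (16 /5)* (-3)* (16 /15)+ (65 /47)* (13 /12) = -353327 /42300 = -8.35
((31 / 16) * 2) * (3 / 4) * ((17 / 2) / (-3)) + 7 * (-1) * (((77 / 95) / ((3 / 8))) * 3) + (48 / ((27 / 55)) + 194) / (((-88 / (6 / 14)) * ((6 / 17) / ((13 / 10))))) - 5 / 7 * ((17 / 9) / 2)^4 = -182533227293 / 3071597760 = -59.43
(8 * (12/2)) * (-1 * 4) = -192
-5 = -5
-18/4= -4.50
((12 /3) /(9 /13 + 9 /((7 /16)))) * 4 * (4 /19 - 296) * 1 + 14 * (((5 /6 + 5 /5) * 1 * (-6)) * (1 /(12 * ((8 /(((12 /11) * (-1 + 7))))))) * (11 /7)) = -3515737 /14706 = -239.07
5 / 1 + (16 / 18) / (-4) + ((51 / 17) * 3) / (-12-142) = 4.72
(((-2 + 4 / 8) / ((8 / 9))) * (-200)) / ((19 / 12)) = 4050 / 19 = 213.16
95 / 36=2.64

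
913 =913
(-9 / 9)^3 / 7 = -1 / 7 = -0.14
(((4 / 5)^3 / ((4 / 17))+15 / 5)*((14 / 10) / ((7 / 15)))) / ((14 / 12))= 13.31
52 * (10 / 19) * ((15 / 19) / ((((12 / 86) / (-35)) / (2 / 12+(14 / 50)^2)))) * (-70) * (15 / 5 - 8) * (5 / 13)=-193633300 / 1083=-178793.44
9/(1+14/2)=9/8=1.12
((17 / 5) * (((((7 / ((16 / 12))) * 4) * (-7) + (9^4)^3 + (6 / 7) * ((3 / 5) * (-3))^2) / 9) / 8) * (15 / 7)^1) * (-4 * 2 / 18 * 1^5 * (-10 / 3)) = 280075956867304 / 6615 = 42339524847.67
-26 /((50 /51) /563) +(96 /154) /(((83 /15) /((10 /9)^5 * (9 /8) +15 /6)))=-158092456681 /10588725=-14930.26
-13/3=-4.33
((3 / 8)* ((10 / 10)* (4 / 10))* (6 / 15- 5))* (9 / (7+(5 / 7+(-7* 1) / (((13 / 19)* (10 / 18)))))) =6279 / 10820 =0.58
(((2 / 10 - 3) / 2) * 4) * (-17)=476 / 5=95.20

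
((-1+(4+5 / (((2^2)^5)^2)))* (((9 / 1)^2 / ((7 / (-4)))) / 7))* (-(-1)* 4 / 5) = -254804373 / 16056320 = -15.87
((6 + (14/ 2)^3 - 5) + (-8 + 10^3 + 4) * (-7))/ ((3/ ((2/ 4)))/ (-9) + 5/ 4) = -11362.29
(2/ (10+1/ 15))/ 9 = 10/ 453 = 0.02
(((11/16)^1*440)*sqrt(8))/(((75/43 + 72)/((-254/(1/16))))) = -105724960*sqrt(2)/3171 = -47151.58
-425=-425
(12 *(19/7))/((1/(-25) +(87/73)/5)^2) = 189845625/229327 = 827.84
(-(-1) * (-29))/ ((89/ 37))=-1073/ 89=-12.06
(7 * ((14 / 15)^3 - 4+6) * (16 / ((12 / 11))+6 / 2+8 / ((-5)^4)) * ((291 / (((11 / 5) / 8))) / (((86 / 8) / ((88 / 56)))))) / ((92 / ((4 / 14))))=488440172512 / 2920640625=167.24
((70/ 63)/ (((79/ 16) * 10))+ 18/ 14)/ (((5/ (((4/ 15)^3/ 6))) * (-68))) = -3064/ 251960625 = -0.00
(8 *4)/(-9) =-32/9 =-3.56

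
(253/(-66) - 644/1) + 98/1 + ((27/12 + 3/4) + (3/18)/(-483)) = -546.83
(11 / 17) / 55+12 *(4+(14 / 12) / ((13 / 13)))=5271 / 85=62.01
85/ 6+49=379/ 6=63.17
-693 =-693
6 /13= 0.46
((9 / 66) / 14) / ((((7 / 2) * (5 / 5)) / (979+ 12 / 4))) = 1473 / 539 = 2.73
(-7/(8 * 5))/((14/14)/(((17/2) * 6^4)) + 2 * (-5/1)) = 1377/78685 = 0.02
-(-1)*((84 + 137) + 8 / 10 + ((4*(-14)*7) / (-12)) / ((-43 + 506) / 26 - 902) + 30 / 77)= 5898663101 / 26552295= 222.15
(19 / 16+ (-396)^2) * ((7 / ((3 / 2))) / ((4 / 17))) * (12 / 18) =298579925 / 144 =2073471.70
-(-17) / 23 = 17 / 23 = 0.74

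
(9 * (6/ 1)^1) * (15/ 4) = 405/ 2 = 202.50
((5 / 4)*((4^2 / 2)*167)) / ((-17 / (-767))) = 1280890 / 17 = 75346.47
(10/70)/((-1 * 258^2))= -1/465948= -0.00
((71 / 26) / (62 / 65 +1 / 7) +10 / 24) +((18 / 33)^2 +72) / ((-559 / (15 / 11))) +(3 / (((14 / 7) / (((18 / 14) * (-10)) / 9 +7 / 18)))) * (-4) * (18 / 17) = 4949348529287 / 530174232588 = 9.34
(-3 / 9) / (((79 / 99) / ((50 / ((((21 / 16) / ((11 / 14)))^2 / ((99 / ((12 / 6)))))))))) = -70276800 / 189679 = -370.50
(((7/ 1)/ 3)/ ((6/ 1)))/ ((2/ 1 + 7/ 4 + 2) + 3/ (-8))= 0.07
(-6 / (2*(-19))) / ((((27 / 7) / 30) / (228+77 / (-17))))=274.44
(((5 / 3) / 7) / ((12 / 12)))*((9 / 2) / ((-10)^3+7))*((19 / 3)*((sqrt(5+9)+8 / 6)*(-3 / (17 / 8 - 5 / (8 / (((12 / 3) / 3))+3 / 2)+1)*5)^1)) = 7600 / 136703+5700*sqrt(14) / 136703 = 0.21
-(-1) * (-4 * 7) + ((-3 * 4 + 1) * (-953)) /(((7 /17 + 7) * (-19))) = -245243 /2394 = -102.44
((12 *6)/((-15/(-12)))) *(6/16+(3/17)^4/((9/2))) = 9025452/417605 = 21.61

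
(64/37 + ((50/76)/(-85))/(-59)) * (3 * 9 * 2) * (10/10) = 65865987/705109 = 93.41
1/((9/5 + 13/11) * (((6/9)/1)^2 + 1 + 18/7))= 315/3772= 0.08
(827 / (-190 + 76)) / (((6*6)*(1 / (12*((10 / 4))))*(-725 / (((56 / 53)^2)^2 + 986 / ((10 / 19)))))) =15.63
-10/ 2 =-5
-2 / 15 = -0.13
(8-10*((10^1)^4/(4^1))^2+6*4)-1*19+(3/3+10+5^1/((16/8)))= -124999947/2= -62499973.50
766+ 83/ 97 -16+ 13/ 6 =438259/ 582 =753.02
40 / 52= 10 / 13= 0.77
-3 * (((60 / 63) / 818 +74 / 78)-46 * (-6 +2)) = -20650949 / 37219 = -554.85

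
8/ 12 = 2/ 3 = 0.67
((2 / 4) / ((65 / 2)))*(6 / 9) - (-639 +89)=107252 / 195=550.01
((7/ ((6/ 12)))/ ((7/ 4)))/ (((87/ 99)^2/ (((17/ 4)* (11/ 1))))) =407286/ 841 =484.29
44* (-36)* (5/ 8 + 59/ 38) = -65538/ 19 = -3449.37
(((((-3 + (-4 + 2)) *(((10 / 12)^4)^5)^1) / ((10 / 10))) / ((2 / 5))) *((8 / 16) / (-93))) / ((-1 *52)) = -2384185791015625 / 70724728864578207744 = -0.00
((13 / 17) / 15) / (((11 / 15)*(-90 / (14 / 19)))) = -91 / 159885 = -0.00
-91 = -91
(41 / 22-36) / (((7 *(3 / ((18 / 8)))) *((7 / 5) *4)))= -11265 / 17248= -0.65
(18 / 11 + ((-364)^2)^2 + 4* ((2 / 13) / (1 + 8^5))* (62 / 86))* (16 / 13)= 5145179297976814112 / 238132323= 21606387714.01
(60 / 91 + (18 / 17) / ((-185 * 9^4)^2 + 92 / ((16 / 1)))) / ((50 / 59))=177323261797326354 / 227915491857897025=0.78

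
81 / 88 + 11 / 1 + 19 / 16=2307 / 176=13.11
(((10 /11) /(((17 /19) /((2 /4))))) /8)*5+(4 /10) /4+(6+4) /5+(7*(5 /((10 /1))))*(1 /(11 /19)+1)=89483 /7480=11.96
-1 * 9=-9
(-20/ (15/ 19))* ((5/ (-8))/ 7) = 95/ 42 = 2.26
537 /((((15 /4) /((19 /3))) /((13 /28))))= 44213 /105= 421.08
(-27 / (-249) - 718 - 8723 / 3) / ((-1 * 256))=14.16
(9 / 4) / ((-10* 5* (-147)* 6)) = 1 / 19600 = 0.00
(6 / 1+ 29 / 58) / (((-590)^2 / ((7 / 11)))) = 91 / 7658200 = 0.00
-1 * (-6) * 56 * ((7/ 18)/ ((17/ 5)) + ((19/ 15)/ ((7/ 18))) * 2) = 567944/ 255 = 2227.23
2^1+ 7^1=9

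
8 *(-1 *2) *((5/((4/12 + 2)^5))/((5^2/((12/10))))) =-23328/420175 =-0.06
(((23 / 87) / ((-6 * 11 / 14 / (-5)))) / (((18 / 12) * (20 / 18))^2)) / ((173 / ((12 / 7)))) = 276 / 275935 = 0.00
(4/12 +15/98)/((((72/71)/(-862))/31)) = -135654233/10584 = -12816.92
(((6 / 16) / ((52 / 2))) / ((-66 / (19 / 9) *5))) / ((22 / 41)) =-779 / 4530240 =-0.00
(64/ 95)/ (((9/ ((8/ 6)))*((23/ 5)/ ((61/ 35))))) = 15616/ 412965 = 0.04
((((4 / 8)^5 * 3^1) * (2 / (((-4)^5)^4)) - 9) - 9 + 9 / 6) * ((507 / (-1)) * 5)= 735837161772802635 / 17592186044416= 41827.50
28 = 28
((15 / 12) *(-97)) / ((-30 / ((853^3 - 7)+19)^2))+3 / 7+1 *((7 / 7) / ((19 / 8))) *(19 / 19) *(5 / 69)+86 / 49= 800098497891864807741277 / 513912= 1556878410879420616.26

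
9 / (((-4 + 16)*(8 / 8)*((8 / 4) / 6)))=9 / 4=2.25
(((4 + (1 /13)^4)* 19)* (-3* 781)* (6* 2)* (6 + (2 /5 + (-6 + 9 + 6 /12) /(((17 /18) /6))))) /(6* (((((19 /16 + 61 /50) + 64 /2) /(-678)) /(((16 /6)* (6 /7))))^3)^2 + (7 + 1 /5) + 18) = -33052298317588922860796155460480177012736000000000000 /13612240956018424326621639557535209469438411017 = -2428130.56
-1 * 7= -7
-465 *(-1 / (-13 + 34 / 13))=-44.78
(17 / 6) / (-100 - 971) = -1 / 378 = -0.00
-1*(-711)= 711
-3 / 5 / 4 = -3 / 20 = -0.15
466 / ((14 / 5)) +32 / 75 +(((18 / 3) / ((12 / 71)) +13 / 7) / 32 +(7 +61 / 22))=65713171 / 369600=177.80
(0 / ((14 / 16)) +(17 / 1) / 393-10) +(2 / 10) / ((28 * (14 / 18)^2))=-9.94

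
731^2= 534361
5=5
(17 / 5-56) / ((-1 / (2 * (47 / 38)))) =12361 / 95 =130.12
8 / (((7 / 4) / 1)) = 32 / 7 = 4.57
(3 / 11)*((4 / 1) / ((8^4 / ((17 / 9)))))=0.00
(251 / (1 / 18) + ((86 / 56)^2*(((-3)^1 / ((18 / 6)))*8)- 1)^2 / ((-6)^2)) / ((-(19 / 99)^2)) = -1705223936889 / 13868176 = -122959.50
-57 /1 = -57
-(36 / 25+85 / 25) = -121 / 25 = -4.84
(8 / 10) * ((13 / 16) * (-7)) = -91 / 20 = -4.55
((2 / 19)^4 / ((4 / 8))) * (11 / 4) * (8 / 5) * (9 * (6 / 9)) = 4224 / 651605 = 0.01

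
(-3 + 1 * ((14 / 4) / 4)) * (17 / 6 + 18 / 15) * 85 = -34969 / 48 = -728.52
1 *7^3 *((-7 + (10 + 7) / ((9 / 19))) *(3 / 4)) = 22295 / 3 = 7431.67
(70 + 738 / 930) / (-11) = -10973 / 1705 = -6.44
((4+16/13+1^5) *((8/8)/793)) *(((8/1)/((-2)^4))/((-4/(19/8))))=-1539/659776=-0.00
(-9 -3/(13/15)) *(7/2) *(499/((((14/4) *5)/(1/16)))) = -40419/520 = -77.73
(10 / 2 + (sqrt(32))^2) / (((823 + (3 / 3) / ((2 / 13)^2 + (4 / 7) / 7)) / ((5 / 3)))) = 161320 / 2177811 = 0.07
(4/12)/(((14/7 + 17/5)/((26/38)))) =65/1539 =0.04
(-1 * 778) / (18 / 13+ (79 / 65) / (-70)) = -3539900 / 6221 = -569.02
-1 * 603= -603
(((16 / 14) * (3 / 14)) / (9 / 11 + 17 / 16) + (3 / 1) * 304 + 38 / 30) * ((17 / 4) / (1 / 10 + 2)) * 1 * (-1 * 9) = -16636.87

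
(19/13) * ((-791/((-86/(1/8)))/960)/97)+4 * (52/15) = 769938683/55524352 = 13.87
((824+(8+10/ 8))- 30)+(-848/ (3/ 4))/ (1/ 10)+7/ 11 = -1386367/ 132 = -10502.78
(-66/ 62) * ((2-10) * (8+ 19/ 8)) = 2739/ 31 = 88.35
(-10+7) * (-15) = 45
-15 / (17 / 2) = -30 / 17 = -1.76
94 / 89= 1.06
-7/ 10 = -0.70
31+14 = 45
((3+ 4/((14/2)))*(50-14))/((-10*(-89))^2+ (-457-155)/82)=18450/113665279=0.00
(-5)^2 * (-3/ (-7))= 10.71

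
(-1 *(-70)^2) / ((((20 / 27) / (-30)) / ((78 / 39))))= 396900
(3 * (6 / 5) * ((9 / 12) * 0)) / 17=0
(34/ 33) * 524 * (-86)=-1532176/ 33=-46429.58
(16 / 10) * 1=1.60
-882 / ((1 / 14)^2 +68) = -19208 / 1481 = -12.97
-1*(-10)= 10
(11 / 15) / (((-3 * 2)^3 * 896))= -11 / 2903040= -0.00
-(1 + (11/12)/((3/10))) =-73/18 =-4.06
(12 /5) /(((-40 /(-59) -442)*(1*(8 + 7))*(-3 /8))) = 944 /976425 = 0.00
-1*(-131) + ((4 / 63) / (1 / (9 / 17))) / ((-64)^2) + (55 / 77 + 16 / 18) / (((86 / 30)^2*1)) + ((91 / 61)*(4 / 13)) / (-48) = 5409048283327 / 41232049152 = 131.19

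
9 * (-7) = -63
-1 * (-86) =86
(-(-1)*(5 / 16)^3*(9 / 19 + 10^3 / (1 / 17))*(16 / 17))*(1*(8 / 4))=40376125 / 41344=976.59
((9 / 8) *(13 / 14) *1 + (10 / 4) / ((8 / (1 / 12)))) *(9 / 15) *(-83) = -119437 / 2240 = -53.32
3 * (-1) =-3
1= 1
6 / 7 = 0.86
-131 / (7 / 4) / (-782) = 262 / 2737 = 0.10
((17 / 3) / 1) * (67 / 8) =1139 / 24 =47.46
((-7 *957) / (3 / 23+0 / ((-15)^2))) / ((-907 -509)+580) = 4669 / 76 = 61.43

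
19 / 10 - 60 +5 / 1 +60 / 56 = -1821 / 35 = -52.03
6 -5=1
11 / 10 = 1.10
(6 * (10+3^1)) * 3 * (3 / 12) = 58.50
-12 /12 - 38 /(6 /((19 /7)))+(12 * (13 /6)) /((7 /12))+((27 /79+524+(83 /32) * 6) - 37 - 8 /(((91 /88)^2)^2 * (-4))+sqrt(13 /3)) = sqrt(39) /3+138088155046805 /260036252112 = 533.12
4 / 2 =2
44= 44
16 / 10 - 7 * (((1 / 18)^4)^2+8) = -2997429276707 / 55099802880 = -54.40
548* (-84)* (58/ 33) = -889952/ 11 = -80904.73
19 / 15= 1.27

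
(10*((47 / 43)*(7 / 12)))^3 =4451411125 / 17173512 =259.20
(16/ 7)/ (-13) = -16/ 91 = -0.18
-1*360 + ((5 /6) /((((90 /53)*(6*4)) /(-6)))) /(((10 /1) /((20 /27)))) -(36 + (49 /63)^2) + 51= -345.61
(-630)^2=396900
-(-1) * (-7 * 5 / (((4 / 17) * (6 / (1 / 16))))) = -595 / 384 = -1.55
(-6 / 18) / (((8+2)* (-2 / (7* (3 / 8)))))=7 / 160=0.04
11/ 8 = 1.38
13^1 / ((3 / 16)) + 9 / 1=235 / 3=78.33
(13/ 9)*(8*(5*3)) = 173.33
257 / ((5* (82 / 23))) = 5911 / 410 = 14.42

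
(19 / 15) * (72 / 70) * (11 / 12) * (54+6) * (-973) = -348612 / 5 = -69722.40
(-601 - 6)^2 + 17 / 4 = 1473813 / 4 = 368453.25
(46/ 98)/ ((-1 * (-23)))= 1/ 49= 0.02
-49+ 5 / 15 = -146 / 3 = -48.67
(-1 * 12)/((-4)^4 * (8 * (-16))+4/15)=45/122879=0.00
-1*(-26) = 26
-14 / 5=-2.80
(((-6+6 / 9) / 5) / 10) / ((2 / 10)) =-0.53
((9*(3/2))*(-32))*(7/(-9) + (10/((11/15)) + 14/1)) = -127632/11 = -11602.91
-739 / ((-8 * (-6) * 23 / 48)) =-32.13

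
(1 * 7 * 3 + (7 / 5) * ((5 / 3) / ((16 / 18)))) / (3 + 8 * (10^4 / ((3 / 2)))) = 567 / 1280072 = 0.00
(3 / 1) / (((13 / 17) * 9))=17 / 39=0.44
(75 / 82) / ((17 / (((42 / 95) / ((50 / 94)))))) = 2961 / 66215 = 0.04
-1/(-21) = 1/21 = 0.05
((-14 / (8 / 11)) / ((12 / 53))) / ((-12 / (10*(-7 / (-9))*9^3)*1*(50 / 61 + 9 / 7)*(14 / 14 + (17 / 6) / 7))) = 11527213005 / 848656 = 13582.90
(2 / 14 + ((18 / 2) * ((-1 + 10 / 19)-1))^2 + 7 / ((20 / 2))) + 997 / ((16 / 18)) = 131240171 / 101080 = 1298.38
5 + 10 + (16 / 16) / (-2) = 29 / 2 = 14.50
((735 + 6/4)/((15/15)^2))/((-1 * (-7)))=1473/14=105.21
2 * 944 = 1888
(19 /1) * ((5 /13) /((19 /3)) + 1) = 262 /13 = 20.15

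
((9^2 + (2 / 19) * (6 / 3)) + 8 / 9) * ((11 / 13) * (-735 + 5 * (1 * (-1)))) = -114277460 / 2223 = -51406.86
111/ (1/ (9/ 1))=999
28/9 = 3.11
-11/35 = -0.31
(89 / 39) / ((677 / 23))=0.08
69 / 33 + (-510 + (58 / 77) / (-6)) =-117356 / 231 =-508.03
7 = 7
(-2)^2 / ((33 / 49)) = 196 / 33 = 5.94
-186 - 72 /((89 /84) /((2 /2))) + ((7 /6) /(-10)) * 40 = -69052 /267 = -258.62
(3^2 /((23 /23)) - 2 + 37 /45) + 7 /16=5947 /720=8.26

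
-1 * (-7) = 7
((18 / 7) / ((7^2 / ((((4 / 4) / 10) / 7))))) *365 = 657 / 2401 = 0.27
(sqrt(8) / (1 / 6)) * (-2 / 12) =-2 * sqrt(2) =-2.83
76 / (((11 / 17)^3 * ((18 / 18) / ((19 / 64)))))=83.28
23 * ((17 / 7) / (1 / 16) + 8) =7544 / 7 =1077.71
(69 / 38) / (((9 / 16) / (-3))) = -9.68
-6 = -6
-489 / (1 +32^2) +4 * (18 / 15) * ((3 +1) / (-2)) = -10329 / 1025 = -10.08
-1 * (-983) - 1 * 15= 968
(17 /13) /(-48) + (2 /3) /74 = -421 /23088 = -0.02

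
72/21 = 24/7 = 3.43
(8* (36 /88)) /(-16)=-9 /44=-0.20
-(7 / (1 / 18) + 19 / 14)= -1783 / 14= -127.36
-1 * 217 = -217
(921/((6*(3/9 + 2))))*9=8289/14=592.07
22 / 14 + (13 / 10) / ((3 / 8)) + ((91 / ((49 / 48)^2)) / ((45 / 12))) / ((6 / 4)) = 105793 / 5145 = 20.56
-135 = -135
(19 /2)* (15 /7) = 285 /14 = 20.36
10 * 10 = 100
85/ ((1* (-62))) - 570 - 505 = -66735/ 62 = -1076.37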